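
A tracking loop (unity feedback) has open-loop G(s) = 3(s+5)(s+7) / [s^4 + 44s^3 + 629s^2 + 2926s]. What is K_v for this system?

15/418

The denominator has no term below 2926s — 1 pole at s=0, type 1.
K_v = lim_{s→0} s·G(s) = 3·5·7 / 2926 = 15/418.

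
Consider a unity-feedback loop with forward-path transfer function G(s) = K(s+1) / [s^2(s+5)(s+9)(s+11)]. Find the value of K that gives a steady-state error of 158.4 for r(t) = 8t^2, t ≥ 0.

50

System type = 2 (two poles at s=0).
K_a = lim_{s→0} s^2·G(s) = K·1 / (5·9·11) = (1/495)·K.
e_ss = 16/K_a = 158.4 ⇒ K_a = 10/99 ⇒ K = (10/99)/(1/495) = 50.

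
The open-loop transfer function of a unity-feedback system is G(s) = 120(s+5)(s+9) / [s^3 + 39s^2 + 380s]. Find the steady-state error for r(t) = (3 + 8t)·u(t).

The denominator has no term below 380s — 1 pole at s=0, type 1. Treating each term separately:
  • 3: tracked with zero error.
  • 8t: e_ss = 8/K_v with K_v=270/19 → 76/135.
Total e_ss = 76/135.

76/135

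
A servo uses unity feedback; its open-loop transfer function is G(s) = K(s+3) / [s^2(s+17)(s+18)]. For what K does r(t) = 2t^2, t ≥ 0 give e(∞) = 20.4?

The open loop has two poles at the origin → type 2 system.
K_a = lim_{s→0} s^2·G(s) = K·3 / (17·18) = (1/102)·K.
e_ss = 4/K_a = 20.4 ⇒ K_a = 10/51 ⇒ K = (10/51)/(1/102) = 20.

20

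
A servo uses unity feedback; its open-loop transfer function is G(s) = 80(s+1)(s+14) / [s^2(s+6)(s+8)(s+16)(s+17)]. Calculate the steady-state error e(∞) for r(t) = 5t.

0

Two free integrators in G(s): this is a type 2 system.
A type-2 system has K_v = ∞, so it tracks a ramp input with zero steady-state error.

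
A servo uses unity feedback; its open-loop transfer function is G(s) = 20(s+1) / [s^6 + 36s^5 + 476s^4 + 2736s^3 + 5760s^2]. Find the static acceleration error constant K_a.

1/288

Factoring s^2 from the denominator leaves a polynomial with constant term 5760, so the system is type 2.
K_a = lim_{s→0} s^2·G(s) = 20·1 / 5760 = 1/288.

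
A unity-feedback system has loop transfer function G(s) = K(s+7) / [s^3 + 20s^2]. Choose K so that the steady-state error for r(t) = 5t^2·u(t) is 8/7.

The denominator has no term below 20s^2 — 2 poles at s=0, type 2.
K_a = lim_{s→0} s^2·G(s) = K·7 / 20 = 0.35·K.
e_ss = 10/K_a = 8/7 ⇒ K_a = 8.75 ⇒ K = 8.75/0.35 = 25.

25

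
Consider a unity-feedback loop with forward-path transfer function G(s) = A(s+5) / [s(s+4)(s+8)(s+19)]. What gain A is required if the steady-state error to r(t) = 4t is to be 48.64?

10

One free integrator in G(s): this is a type 1 system.
K_v = lim_{s→0} s·G(s) = A·5 / (4·8·19) = (5/608)·A.
e_ss = 4/K_v = 48.64 ⇒ K_v = 25/304 ⇒ A = (25/304)/(5/608) = 10.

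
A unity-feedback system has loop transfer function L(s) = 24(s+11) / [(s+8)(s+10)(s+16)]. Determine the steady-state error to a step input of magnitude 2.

320/193

No free integrators in L(s): this is a type 0 system.
K_p = lim_{s→0} L(s) = 24·11 / (8·10·16) = 33/160.
e_ss = 2/(1 + K_p) = 2/(193/160) = 320/193.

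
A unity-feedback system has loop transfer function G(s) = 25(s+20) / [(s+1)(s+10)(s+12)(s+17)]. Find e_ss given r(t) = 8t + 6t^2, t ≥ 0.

G(s) has no factors of s in the denominator, so the system is type 0. Treating each term separately:
  • 8t: a type-0 system cannot track it, e_ss → ∞.
  • 6t^2: a type-0 system cannot track it, e_ss → ∞.
The unbounded component dominates.

infinity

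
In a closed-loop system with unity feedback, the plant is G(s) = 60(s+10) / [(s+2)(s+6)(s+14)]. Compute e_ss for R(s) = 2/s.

0.4375

System type = 0 (no poles at s=0).
K_p = lim_{s→0} G(s) = 60·10 / (2·6·14) = 25/7.
e_ss = 2/(1 + K_p) = 2/(32/7) = 0.4375.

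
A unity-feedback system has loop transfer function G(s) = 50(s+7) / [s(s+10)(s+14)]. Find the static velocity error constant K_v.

The open loop has one pole at the origin → type 1 system.
K_v = lim_{s→0} s·G(s) = 50·7 / (10·14) = 2.5.

2.5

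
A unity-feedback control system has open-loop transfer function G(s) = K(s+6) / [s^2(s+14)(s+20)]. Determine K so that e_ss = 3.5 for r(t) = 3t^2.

80

G(s) has two factors of s in the denominator, so the system is type 2.
K_a = lim_{s→0} s^2·G(s) = K·6 / (14·20) = (3/140)·K.
e_ss = 6/K_a = 3.5 ⇒ K_a = 12/7 ⇒ K = (12/7)/(3/140) = 80.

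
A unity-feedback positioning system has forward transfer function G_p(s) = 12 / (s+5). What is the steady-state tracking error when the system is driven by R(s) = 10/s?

50/17

The open loop has no poles at the origin → type 0 system.
K_p = lim_{s→0} G_p(s) = 12 / (5) = 2.4.
e_ss = 10/(1 + K_p) = 10/3.4 = 50/17.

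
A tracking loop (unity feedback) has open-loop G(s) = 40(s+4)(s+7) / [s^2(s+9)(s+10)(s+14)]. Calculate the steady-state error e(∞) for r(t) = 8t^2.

G(s) has two factors of s in the denominator, so the system is type 2.
K_a = lim_{s→0} s^2·G(s) = 40·4·7 / (9·10·14) = 8/9.
r(t) = 8t^2 gives R(s) = 16/s^3.
e_ss = 16/K_a = 16/(8/9) = 18.

18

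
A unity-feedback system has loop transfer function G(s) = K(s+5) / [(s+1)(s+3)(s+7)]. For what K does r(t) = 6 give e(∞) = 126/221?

System type = 0 (no poles at s=0).
K_p = lim_{s→0} G(s) = K·5 / (1·3·7) = (5/21)·K.
e_ss = 6/(1 + K_p) = 126/221 ⇒ 1 + (5/21)·K = 221/21 ⇒ K = 40.

40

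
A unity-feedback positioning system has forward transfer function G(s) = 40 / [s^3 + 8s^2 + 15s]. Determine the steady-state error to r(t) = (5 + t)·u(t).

0.375

Lowest-order denominator term is 15s, so the open loop has 1 pole at the origin → type 1 system. Taking each input component in turn:
  • 5: tracked with zero error.
  • t: e_ss = 1/K_v with K_v=8/3 → 0.375.
Total e_ss = 0.375.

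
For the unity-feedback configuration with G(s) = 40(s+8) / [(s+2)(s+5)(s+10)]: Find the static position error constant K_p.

System type = 0 (no poles at s=0).
K_p = lim_{s→0} G(s) = 40·8 / (2·5·10) = 3.2.

3.2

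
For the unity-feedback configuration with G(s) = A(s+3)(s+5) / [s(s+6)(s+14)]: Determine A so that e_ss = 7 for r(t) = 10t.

One free integrator in G(s): this is a type 1 system.
K_v = lim_{s→0} s·G(s) = A·3·5 / (6·14) = (5/28)·A.
e_ss = 10/K_v = 7 ⇒ K_v = 10/7 ⇒ A = (10/7)/(5/28) = 8.

8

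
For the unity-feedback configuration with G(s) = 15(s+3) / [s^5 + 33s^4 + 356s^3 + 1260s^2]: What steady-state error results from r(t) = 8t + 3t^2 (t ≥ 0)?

168

Lowest-order denominator term is 1260s^2, so the open loop has 2 poles at the origin → type 2 system. Treating each term separately:
  • 8t: tracked with zero error.
  • 3t^2: e_ss = 6/K_a with K_a=1/28 → 168.
Total e_ss = 168.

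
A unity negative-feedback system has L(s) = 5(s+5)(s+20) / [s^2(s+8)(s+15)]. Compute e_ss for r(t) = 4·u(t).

L(s) has two factors of s in the denominator, so the system is type 2.
A type-2 system has K_p = ∞, so it tracks a step input with zero steady-state error.

0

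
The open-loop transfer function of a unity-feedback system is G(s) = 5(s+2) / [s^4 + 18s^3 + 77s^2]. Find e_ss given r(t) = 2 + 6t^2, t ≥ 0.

Factoring s^2 from the denominator leaves a polynomial with constant term 77, so the system is type 2. Taking each input component in turn:
  • 2: tracked with zero error.
  • 6t^2: e_ss = 12/K_a with K_a=10/77 → 92.4.
Total e_ss = 92.4.

92.4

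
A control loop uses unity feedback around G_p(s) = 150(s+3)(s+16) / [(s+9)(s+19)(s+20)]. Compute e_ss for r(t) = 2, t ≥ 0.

G_p(s) has no factors of s in the denominator, so the system is type 0.
K_p = lim_{s→0} G_p(s) = 150·3·16 / (9·19·20) = 40/19.
e_ss = 2/(1 + K_p) = 2/(59/19) = 38/59.

38/59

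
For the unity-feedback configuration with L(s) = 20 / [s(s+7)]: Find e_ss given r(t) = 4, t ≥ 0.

0

System type = 1 (one pole at s=0).
A type-1 system has K_p = ∞, so it tracks a step input with zero steady-state error.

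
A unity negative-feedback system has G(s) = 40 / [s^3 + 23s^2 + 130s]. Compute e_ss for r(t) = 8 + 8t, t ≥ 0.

26

Lowest-order denominator term is 130s, so the open loop has 1 pole at the origin → type 1 system. By superposition:
  • 8: tracked with zero error.
  • 8t: e_ss = 8/K_v with K_v=4/13 → 26.
Total e_ss = 26.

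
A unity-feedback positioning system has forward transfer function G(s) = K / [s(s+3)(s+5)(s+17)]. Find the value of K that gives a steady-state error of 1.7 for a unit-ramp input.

G(s) has one factor of s in the denominator, so the system is type 1.
K_v = lim_{s→0} s·G(s) = K / (3·5·17) = (1/255)·K.
e_ss = 1/K_v = 1.7 ⇒ K_v = 10/17 ⇒ K = (10/17)/(1/255) = 150.

150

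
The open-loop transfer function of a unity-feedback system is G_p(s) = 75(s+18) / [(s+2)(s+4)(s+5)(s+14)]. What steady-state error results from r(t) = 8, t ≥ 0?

G_p(s) has no factors of s in the denominator, so the system is type 0.
K_p = lim_{s→0} G_p(s) = 75·18 / (2·4·5·14) = 135/56.
e_ss = 8/(1 + K_p) = 8/(191/56) = 448/191.

448/191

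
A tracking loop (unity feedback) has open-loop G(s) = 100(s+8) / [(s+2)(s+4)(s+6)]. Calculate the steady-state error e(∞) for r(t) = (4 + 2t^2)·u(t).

The open loop has no poles at the origin → type 0 system. Taking each input component in turn:
  • 4: e_ss = 4/(1+K_p) with K_p=50/3 → 12/53.
  • 2t^2: a type-0 system cannot track it, e_ss → ∞.
The unbounded component dominates.

infinity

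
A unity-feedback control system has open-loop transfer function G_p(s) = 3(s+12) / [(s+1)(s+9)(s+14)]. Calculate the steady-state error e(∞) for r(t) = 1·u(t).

7/9

No free integrators in G_p(s): this is a type 0 system.
K_p = lim_{s→0} G_p(s) = 3·12 / (1·9·14) = 2/7.
e_ss = 1/(1 + K_p) = 1/(9/7) = 7/9.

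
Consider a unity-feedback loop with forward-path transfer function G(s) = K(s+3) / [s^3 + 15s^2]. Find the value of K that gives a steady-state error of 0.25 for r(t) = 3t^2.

Factoring s^2 from the denominator leaves a polynomial with constant term 15, so the system is type 2.
K_a = lim_{s→0} s^2·G(s) = K·3 / 15 = 0.2·K.
e_ss = 6/K_a = 0.25 ⇒ K_a = 24 ⇒ K = 24/0.2 = 120.

120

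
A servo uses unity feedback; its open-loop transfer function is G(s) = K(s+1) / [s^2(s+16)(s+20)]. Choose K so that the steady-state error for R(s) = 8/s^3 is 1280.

G(s) has two factors of s in the denominator, so the system is type 2.
K_a = lim_{s→0} s^2·G(s) = K·1 / (16·20) = (1/320)·K.
e_ss = 8/K_a = 1280 ⇒ K_a = 1/160 ⇒ K = (1/160)/(1/320) = 2.

2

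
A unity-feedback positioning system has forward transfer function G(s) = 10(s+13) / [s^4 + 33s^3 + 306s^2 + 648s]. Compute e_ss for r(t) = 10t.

648/13

Factoring s from the denominator leaves a polynomial with constant term 648, so the system is type 1.
K_v = lim_{s→0} s·G(s) = 10·13 / 648 = 65/324.
e_ss = 10/K_v = 10/(65/324) = 648/13.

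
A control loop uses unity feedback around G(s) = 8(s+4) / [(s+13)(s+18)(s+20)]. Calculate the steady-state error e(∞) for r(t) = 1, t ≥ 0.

No free integrators in G(s): this is a type 0 system.
K_p = lim_{s→0} G(s) = 8·4 / (13·18·20) = 4/585.
e_ss = 1/(1 + K_p) = 1/(589/585) = 585/589.

585/589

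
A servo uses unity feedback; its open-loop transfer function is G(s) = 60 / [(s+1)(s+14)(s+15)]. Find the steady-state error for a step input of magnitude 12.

System type = 0 (no poles at s=0).
K_p = lim_{s→0} G(s) = 60 / (1·14·15) = 2/7.
e_ss = 12/(1 + K_p) = 12/(9/7) = 28/3.

28/3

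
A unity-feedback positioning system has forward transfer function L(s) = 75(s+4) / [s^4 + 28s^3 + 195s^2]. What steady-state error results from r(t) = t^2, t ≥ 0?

Lowest-order denominator term is 195s^2, so the open loop has 2 poles at the origin → type 2 system.
K_a = lim_{s→0} s^2·L(s) = 75·4 / 195 = 20/13.
r(t) = t^2 gives R(s) = 2/s^3.
e_ss = 2/K_a = 2/(20/13) = 1.3.

1.3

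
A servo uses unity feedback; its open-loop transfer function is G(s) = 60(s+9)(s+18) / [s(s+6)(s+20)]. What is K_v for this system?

The open loop has one pole at the origin → type 1 system.
K_v = lim_{s→0} s·G(s) = 60·9·18 / (6·20) = 81.

81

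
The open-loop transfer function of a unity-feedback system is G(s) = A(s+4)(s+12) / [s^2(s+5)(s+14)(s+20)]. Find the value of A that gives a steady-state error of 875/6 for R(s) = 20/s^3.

4

G(s) has two factors of s in the denominator, so the system is type 2.
K_a = lim_{s→0} s^2·G(s) = A·4·12 / (5·14·20) = (6/175)·A.
e_ss = 20/K_a = 875/6 ⇒ K_a = 24/175 ⇒ A = (24/175)/(6/175) = 4.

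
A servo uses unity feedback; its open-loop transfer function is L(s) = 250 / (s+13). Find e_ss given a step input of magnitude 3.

39/263

No free integrators in L(s): this is a type 0 system.
K_p = lim_{s→0} L(s) = 250 / (13) = 250/13.
e_ss = 3/(1 + K_p) = 3/(263/13) = 39/263.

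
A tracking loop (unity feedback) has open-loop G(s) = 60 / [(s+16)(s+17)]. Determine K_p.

15/68

The open loop has no poles at the origin → type 0 system.
K_p = lim_{s→0} G(s) = 60 / (16·17) = 15/68.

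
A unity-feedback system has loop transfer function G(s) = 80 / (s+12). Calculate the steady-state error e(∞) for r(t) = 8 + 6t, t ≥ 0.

G(s) has no factors of s in the denominator, so the system is type 0. By superposition:
  • 8: e_ss = 8/(1+K_p) with K_p=20/3 → 24/23.
  • 6t: a type-0 system cannot track it, e_ss → ∞.
The unbounded component dominates.

infinity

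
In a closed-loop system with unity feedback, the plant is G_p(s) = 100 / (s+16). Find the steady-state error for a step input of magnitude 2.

8/29

The open loop has no poles at the origin → type 0 system.
K_p = lim_{s→0} G_p(s) = 100 / (16) = 6.25.
e_ss = 2/(1 + K_p) = 2/7.25 = 8/29.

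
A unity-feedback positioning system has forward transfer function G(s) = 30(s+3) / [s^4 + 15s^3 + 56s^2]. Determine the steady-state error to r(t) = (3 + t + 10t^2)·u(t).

Factoring s^2 from the denominator leaves a polynomial with constant term 56, so the system is type 2. By superposition:
  • 3: tracked with zero error.
  • t: tracked with zero error.
  • 10t^2: e_ss = 20/K_a with K_a=45/28 → 112/9.
Total e_ss = 112/9.

112/9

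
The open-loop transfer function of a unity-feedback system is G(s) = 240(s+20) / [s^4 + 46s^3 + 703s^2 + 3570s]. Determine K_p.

infinity

K_p = lim_{s→0} G(s); with 1 pole at the origin the limit diverges, so K_p = ∞.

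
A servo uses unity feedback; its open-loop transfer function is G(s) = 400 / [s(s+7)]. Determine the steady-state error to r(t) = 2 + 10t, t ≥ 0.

0.175

G(s) has one factor of s in the denominator, so the system is type 1. By superposition:
  • 2: tracked with zero error.
  • 10t: e_ss = 10/K_v with K_v=400/7 → 0.175.
Total e_ss = 0.175.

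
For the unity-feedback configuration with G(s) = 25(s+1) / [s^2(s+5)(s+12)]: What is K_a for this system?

5/12

G(s) has two factors of s in the denominator, so the system is type 2.
K_a = lim_{s→0} s^2·G(s) = 25·1 / (5·12) = 5/12.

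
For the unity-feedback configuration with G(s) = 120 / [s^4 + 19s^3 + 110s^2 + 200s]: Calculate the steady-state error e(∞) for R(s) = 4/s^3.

The denominator has no term below 200s — 1 pole at s=0, type 1.
For a type-1 system K_a = 0, so e_ss to a parabolic input is unbounded.

infinity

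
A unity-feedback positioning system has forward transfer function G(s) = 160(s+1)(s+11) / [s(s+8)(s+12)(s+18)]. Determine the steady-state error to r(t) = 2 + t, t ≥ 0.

One free integrator in G(s): this is a type 1 system. Treating each term separately:
  • 2: tracked with zero error.
  • t: e_ss = 1/K_v with K_v=55/54 → 54/55.
Total e_ss = 54/55.

54/55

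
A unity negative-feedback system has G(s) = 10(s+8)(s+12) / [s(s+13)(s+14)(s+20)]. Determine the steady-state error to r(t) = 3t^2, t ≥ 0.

infinity

G(s) has one factor of s in the denominator, so the system is type 1.
K_a = lim_{s→0} s^2·G(s) = 0; the steady-state error to this parabolic input grows without bound.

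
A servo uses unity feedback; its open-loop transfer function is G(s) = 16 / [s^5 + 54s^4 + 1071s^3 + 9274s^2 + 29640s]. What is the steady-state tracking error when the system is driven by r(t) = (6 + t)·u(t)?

Factoring s from the denominator leaves a polynomial with constant term 29640, so the system is type 1. By superposition:
  • 6: tracked with zero error.
  • t: e_ss = 1/K_v with K_v=2/3705 → 1852.5.
Total e_ss = 1852.5.

1852.5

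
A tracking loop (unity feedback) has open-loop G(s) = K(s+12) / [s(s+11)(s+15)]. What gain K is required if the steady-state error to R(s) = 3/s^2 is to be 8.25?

G(s) has one factor of s in the denominator, so the system is type 1.
K_v = lim_{s→0} s·G(s) = K·12 / (11·15) = (4/55)·K.
e_ss = 3/K_v = 8.25 ⇒ K_v = 4/11 ⇒ K = (4/11)/(4/55) = 5.

5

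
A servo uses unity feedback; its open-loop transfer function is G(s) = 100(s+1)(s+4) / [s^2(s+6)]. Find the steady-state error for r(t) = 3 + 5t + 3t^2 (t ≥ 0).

0.09

G(s) has two factors of s in the denominator, so the system is type 2. By superposition:
  • 3: tracked with zero error.
  • 5t: tracked with zero error.
  • 3t^2: e_ss = 6/K_a with K_a=200/3 → 0.09.
Total e_ss = 0.09.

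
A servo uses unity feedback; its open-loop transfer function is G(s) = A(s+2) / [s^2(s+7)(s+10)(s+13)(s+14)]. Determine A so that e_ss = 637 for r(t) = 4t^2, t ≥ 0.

80

G(s) has two factors of s in the denominator, so the system is type 2.
K_a = lim_{s→0} s^2·G(s) = A·2 / (7·10·13·14) = (1/6370)·A.
e_ss = 8/K_a = 637 ⇒ K_a = 8/637 ⇒ A = (8/637)/(1/6370) = 80.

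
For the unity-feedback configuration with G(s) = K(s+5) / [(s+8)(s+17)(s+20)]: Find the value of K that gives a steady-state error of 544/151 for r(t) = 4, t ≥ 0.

60

No free integrators in G(s): this is a type 0 system.
K_p = lim_{s→0} G(s) = K·5 / (8·17·20) = (1/544)·K.
e_ss = 4/(1 + K_p) = 544/151 ⇒ 1 + (1/544)·K = 151/136 ⇒ K = 60.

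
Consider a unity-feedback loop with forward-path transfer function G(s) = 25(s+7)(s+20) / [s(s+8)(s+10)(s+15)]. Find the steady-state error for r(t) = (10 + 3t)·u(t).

36/35

System type = 1 (one pole at s=0). Taking each input component in turn:
  • 10: tracked with zero error.
  • 3t: e_ss = 3/K_v with K_v=35/12 → 36/35.
Total e_ss = 36/35.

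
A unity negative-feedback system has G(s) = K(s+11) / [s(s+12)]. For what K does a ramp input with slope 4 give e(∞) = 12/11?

4

One free integrator in G(s): this is a type 1 system.
K_v = lim_{s→0} s·G(s) = K·11 / (12) = (11/12)·K.
e_ss = 4/K_v = 12/11 ⇒ K_v = 11/3 ⇒ K = (11/3)/(11/12) = 4.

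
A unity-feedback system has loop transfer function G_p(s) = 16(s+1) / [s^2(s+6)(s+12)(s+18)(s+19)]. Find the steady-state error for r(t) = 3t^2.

9234

The open loop has two poles at the origin → type 2 system.
K_a = lim_{s→0} s^2·G_p(s) = 16·1 / (6·12·18·19) = 1/1539.
r(t) = 3t^2 gives R(s) = 6/s^3.
e_ss = 6/K_a = 6/(1/1539) = 9234.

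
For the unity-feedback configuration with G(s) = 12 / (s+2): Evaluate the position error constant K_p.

G(s) has no factors of s in the denominator, so the system is type 0.
K_p = lim_{s→0} G(s) = 12 / (2) = 6.

6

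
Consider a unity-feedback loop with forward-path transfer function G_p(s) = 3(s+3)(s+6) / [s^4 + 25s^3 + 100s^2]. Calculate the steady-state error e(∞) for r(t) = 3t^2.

Lowest-order denominator term is 100s^2, so the open loop has 2 poles at the origin → type 2 system.
K_a = lim_{s→0} s^2·G_p(s) = 3·3·6 / 100 = 0.54.
r(t) = 3t^2 gives R(s) = 6/s^3.
e_ss = 6/K_a = 6/0.54 = 100/9.

100/9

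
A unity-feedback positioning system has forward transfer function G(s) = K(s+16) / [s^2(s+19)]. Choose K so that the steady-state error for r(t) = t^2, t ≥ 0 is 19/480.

60

System type = 2 (two poles at s=0).
K_a = lim_{s→0} s^2·G(s) = K·16 / (19) = (16/19)·K.
e_ss = 2/K_a = 19/480 ⇒ K_a = 960/19 ⇒ K = (960/19)/(16/19) = 60.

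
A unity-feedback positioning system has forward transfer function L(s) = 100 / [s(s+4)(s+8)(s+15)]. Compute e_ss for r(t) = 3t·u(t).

The open loop has one pole at the origin → type 1 system.
K_v = lim_{s→0} s·L(s) = 100 / (4·8·15) = 5/24.
e_ss = 3/K_v = 3/(5/24) = 14.4.

14.4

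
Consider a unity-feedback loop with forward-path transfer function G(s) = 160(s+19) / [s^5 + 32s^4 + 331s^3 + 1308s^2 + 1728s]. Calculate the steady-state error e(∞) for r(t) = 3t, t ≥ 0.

Factoring s from the denominator leaves a polynomial with constant term 1728, so the system is type 1.
K_v = lim_{s→0} s·G(s) = 160·19 / 1728 = 95/54.
e_ss = 3/K_v = 3/(95/54) = 162/95.

162/95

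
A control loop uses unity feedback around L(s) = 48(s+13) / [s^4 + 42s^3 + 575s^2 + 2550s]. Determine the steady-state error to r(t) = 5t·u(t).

Factoring s from the denominator leaves a polynomial with constant term 2550, so the system is type 1.
K_v = lim_{s→0} s·L(s) = 48·13 / 2550 = 104/425.
e_ss = 5/K_v = 5/(104/425) = 2125/104.

2125/104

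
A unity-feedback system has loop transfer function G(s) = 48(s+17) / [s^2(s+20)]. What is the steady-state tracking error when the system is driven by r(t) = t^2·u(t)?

5/102

Two free integrators in G(s): this is a type 2 system.
K_a = lim_{s→0} s^2·G(s) = 48·17 / (20) = 40.8.
r(t) = t^2 gives R(s) = 2/s^3.
e_ss = 2/K_a = 2/40.8 = 5/102.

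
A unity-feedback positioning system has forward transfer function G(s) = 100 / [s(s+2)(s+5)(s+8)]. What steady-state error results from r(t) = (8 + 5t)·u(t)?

One free integrator in G(s): this is a type 1 system. By superposition:
  • 8: tracked with zero error.
  • 5t: e_ss = 5/K_v with K_v=1.25 → 4.
Total e_ss = 4.

4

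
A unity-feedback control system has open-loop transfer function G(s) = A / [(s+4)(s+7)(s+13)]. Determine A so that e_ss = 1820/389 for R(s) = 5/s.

G(s) has no factors of s in the denominator, so the system is type 0.
K_p = lim_{s→0} G(s) = A / (4·7·13) = (1/364)·A.
e_ss = 5/(1 + K_p) = 1820/389 ⇒ 1 + (1/364)·A = 389/364 ⇒ A = 25.

25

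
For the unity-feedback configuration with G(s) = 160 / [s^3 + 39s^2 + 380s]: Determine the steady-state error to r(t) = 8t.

19

Factoring s from the denominator leaves a polynomial with constant term 380, so the system is type 1.
K_v = lim_{s→0} s·G(s) = 160 / 380 = 8/19.
e_ss = 8/K_v = 8/(8/19) = 19.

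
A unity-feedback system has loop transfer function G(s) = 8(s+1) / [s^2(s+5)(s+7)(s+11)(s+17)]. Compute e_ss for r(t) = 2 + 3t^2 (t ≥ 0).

4908.75

The open loop has two poles at the origin → type 2 system. By superposition:
  • 2: tracked with zero error.
  • 3t^2: e_ss = 6/K_a with K_a=8/6545 → 4908.75.
Total e_ss = 4908.75.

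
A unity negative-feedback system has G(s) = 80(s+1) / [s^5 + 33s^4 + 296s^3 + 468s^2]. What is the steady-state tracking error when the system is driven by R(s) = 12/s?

Lowest-order denominator term is 468s^2, so the open loop has 2 poles at the origin → type 2 system.
K_p = ∞ for a type-2 system; e_ss to a step is zero.

0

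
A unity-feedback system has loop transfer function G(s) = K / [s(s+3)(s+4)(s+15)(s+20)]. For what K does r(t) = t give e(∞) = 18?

200

System type = 1 (one pole at s=0).
K_v = lim_{s→0} s·G(s) = K / (3·4·15·20) = (1/3600)·K.
e_ss = 1/K_v = 18 ⇒ K_v = 1/18 ⇒ K = (1/18)/(1/3600) = 200.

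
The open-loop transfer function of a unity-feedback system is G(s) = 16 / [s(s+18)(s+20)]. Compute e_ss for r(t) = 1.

G(s) has one factor of s in the denominator, so the system is type 1.
A type-1 system has K_p = ∞, so it tracks a step input with zero steady-state error.

0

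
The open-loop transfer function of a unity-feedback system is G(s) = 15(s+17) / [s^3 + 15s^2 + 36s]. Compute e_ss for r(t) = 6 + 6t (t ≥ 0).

Factoring s from the denominator leaves a polynomial with constant term 36, so the system is type 1. Taking each input component in turn:
  • 6: tracked with zero error.
  • 6t: e_ss = 6/K_v with K_v=85/12 → 72/85.
Total e_ss = 72/85.

72/85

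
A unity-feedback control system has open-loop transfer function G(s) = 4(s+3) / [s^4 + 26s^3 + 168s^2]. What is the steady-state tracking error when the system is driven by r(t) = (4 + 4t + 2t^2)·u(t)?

Factoring s^2 from the denominator leaves a polynomial with constant term 168, so the system is type 2. By superposition:
  • 4: tracked with zero error.
  • 4t: tracked with zero error.
  • 2t^2: e_ss = 4/K_a with K_a=1/14 → 56.
Total e_ss = 56.

56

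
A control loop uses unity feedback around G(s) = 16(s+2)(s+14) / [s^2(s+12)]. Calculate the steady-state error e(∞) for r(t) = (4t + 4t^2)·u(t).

3/14

Two free integrators in G(s): this is a type 2 system. Taking each input component in turn:
  • 4t: tracked with zero error.
  • 4t^2: e_ss = 8/K_a with K_a=112/3 → 3/14.
Total e_ss = 3/14.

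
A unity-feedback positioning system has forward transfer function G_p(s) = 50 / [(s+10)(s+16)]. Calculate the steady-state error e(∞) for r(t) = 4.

64/21

G_p(s) has no factors of s in the denominator, so the system is type 0.
K_p = lim_{s→0} G_p(s) = 50 / (10·16) = 0.3125.
e_ss = 4/(1 + K_p) = 4/1.3125 = 64/21.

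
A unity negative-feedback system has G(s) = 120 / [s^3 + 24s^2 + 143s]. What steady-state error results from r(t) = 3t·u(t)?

The denominator has no term below 143s — 1 pole at s=0, type 1.
K_v = lim_{s→0} s·G(s) = 120 / 143 = 120/143.
e_ss = 3/K_v = 3/(120/143) = 3.575.

3.575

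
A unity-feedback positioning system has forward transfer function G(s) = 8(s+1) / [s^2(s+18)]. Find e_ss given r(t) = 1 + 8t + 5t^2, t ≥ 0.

The open loop has two poles at the origin → type 2 system. By superposition:
  • 1: tracked with zero error.
  • 8t: tracked with zero error.
  • 5t^2: e_ss = 10/K_a with K_a=4/9 → 22.5.
Total e_ss = 22.5.

22.5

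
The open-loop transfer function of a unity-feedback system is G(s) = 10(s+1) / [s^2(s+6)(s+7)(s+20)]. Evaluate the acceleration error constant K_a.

1/84

Two free integrators in G(s): this is a type 2 system.
K_a = lim_{s→0} s^2·G(s) = 10·1 / (6·7·20) = 1/84.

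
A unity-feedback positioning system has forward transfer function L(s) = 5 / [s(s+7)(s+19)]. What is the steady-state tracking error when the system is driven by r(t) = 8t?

L(s) has one factor of s in the denominator, so the system is type 1.
K_v = lim_{s→0} s·L(s) = 5 / (7·19) = 5/133.
e_ss = 8/K_v = 8/(5/133) = 212.8.

212.8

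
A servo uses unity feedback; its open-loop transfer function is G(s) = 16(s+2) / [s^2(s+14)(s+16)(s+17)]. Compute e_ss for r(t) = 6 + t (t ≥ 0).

System type = 2 (two poles at s=0). Taking each input component in turn:
  • 6: tracked with zero error.
  • t: tracked with zero error.
Total e_ss = 0.

0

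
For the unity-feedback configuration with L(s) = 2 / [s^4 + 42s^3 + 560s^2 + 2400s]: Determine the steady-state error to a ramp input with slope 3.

The denominator has no term below 2400s — 1 pole at s=0, type 1.
K_v = lim_{s→0} s·L(s) = 2 / 2400 = 1/1200.
e_ss = 3/K_v = 3/(1/1200) = 3600.

3600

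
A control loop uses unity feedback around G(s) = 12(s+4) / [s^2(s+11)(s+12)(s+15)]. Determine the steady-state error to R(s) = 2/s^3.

Two free integrators in G(s): this is a type 2 system.
K_a = lim_{s→0} s^2·G(s) = 12·4 / (11·12·15) = 4/165.
r(t) = t^2 gives R(s) = 2/s^3.
e_ss = 2/K_a = 2/(4/165) = 82.5.

82.5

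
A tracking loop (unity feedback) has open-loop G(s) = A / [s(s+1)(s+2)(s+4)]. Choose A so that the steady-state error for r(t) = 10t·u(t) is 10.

8

System type = 1 (one pole at s=0).
K_v = lim_{s→0} s·G(s) = A / (1·2·4) = 0.125·A.
e_ss = 10/K_v = 10 ⇒ K_v = 1 ⇒ A = 1/0.125 = 8.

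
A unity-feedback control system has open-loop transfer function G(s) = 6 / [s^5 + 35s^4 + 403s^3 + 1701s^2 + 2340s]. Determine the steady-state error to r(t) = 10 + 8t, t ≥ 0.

Lowest-order denominator term is 2340s, so the open loop has 1 pole at the origin → type 1 system. Taking each input component in turn:
  • 10: tracked with zero error.
  • 8t: e_ss = 8/K_v with K_v=1/390 → 3120.
Total e_ss = 3120.

3120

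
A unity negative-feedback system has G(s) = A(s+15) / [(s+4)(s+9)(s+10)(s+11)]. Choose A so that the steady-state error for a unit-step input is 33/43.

80

System type = 0 (no poles at s=0).
K_p = lim_{s→0} G(s) = A·15 / (4·9·10·11) = (1/264)·A.
e_ss = 1/(1 + K_p) = 33/43 ⇒ 1 + (1/264)·A = 43/33 ⇒ A = 80.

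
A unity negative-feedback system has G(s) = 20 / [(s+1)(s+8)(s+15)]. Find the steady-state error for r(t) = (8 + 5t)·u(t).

No free integrators in G(s): this is a type 0 system. Treating each term separately:
  • 8: e_ss = 8/(1+K_p) with K_p=1/6 → 48/7.
  • 5t: a type-0 system cannot track it, e_ss → ∞.
The unbounded component dominates.

infinity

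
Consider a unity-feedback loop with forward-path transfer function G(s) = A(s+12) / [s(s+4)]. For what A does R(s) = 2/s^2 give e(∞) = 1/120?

80

One free integrator in G(s): this is a type 1 system.
K_v = lim_{s→0} s·G(s) = A·12 / (4) = 3·A.
e_ss = 2/K_v = 1/120 ⇒ K_v = 240 ⇒ A = 240/3 = 80.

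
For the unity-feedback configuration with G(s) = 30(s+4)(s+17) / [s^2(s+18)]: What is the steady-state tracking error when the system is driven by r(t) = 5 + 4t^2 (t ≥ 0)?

System type = 2 (two poles at s=0). By superposition:
  • 5: tracked with zero error.
  • 4t^2: e_ss = 8/K_a with K_a=340/3 → 6/85.
Total e_ss = 6/85.

6/85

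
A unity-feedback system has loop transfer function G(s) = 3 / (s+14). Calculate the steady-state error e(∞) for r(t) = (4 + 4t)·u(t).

No free integrators in G(s): this is a type 0 system. By superposition:
  • 4: e_ss = 4/(1+K_p) with K_p=3/14 → 56/17.
  • 4t: a type-0 system cannot track it, e_ss → ∞.
The unbounded component dominates.

infinity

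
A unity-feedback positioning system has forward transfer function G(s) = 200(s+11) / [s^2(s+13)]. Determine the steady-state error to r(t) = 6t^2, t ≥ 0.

System type = 2 (two poles at s=0).
K_a = lim_{s→0} s^2·G(s) = 200·11 / (13) = 2200/13.
r(t) = 6t^2 gives R(s) = 12/s^3.
e_ss = 12/K_a = 12/(2200/13) = 39/550.

39/550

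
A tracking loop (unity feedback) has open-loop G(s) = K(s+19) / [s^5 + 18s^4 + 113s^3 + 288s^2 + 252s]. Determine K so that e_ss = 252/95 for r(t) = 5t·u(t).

25

Lowest-order denominator term is 252s, so the open loop has 1 pole at the origin → type 1 system.
K_v = lim_{s→0} s·G(s) = K·19 / 252 = (19/252)·K.
e_ss = 5/K_v = 252/95 ⇒ K_v = 475/252 ⇒ K = (475/252)/(19/252) = 25.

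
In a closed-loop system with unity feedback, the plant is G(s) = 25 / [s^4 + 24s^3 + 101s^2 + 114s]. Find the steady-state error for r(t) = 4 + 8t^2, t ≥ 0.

The denominator has no term below 114s — 1 pole at s=0, type 1. Taking each input component in turn:
  • 4: tracked with zero error.
  • 8t^2: a type-1 system cannot track it, e_ss → ∞.
The unbounded component dominates.

infinity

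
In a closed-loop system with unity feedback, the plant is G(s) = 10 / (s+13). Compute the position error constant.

10/13

System type = 0 (no poles at s=0).
K_p = lim_{s→0} G(s) = 10 / (13) = 10/13.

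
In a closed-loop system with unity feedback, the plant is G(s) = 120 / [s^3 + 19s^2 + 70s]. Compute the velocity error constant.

Factoring s from the denominator leaves a polynomial with constant term 70, so the system is type 1.
K_v = lim_{s→0} s·G(s) = 120 / 70 = 12/7.

12/7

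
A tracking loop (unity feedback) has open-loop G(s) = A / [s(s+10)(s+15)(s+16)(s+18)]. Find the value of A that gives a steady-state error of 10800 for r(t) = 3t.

12

One free integrator in G(s): this is a type 1 system.
K_v = lim_{s→0} s·G(s) = A / (10·15·16·18) = (1/43200)·A.
e_ss = 3/K_v = 10800 ⇒ K_v = 1/3600 ⇒ A = (1/3600)/(1/43200) = 12.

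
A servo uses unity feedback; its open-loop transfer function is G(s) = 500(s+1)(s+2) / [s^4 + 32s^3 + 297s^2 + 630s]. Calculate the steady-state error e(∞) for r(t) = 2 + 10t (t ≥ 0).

Factoring s from the denominator leaves a polynomial with constant term 630, so the system is type 1. Taking each input component in turn:
  • 2: tracked with zero error.
  • 10t: e_ss = 10/K_v with K_v=100/63 → 6.3.
Total e_ss = 6.3.

6.3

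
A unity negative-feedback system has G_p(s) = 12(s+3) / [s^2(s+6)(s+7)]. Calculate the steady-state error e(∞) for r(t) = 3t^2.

Two free integrators in G_p(s): this is a type 2 system.
K_a = lim_{s→0} s^2·G_p(s) = 12·3 / (6·7) = 6/7.
r(t) = 3t^2 gives R(s) = 6/s^3.
e_ss = 6/K_a = 6/(6/7) = 7.

7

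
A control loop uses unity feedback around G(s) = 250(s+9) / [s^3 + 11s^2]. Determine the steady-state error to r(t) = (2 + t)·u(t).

Factoring s^2 from the denominator leaves a polynomial with constant term 11, so the system is type 2. Taking each input component in turn:
  • 2: tracked with zero error.
  • t: tracked with zero error.
Total e_ss = 0.

0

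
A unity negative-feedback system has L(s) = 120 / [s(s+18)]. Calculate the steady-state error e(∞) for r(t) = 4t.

0.6

System type = 1 (one pole at s=0).
K_v = lim_{s→0} s·L(s) = 120 / (18) = 20/3.
e_ss = 4/K_v = 4/(20/3) = 0.6.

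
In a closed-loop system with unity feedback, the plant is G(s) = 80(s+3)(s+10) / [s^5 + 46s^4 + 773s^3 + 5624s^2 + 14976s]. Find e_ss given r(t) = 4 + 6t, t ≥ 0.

37.44

The denominator has no term below 14976s — 1 pole at s=0, type 1. Treating each term separately:
  • 4: tracked with zero error.
  • 6t: e_ss = 6/K_v with K_v=25/156 → 37.44.
Total e_ss = 37.44.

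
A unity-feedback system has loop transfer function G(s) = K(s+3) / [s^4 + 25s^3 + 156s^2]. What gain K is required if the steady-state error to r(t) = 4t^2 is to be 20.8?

20

Factoring s^2 from the denominator leaves a polynomial with constant term 156, so the system is type 2.
K_a = lim_{s→0} s^2·G(s) = K·3 / 156 = (1/52)·K.
e_ss = 8/K_a = 20.8 ⇒ K_a = 5/13 ⇒ K = (5/13)/(1/52) = 20.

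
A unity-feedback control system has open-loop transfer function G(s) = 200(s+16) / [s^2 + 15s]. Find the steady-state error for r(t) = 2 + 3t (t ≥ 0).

The denominator has no term below 15s — 1 pole at s=0, type 1. Treating each term separately:
  • 2: tracked with zero error.
  • 3t: e_ss = 3/K_v with K_v=640/3 → 9/640.
Total e_ss = 9/640.

9/640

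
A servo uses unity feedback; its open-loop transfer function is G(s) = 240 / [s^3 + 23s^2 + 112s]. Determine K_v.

Lowest-order denominator term is 112s, so the open loop has 1 pole at the origin → type 1 system.
K_v = lim_{s→0} s·G(s) = 240 / 112 = 15/7.

15/7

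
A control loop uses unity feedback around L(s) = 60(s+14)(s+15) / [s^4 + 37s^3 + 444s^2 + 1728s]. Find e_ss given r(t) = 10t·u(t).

48/35

Factoring s from the denominator leaves a polynomial with constant term 1728, so the system is type 1.
K_v = lim_{s→0} s·L(s) = 60·14·15 / 1728 = 175/24.
e_ss = 10/K_v = 10/(175/24) = 48/35.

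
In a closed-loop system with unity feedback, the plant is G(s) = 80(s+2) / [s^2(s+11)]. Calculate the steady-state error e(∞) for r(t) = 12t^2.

The open loop has two poles at the origin → type 2 system.
K_a = lim_{s→0} s^2·G(s) = 80·2 / (11) = 160/11.
r(t) = 12t^2 gives R(s) = 24/s^3.
e_ss = 24/K_a = 24/(160/11) = 1.65.

1.65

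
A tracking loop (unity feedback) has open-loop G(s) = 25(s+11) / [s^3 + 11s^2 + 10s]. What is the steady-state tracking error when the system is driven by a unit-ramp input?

2/55

Lowest-order denominator term is 10s, so the open loop has 1 pole at the origin → type 1 system.
K_v = lim_{s→0} s·G(s) = 25·11 / 10 = 27.5.
e_ss = 1/K_v = 1/27.5 = 2/55.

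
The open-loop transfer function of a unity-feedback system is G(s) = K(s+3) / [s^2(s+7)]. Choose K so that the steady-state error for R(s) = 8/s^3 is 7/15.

The open loop has two poles at the origin → type 2 system.
K_a = lim_{s→0} s^2·G(s) = K·3 / (7) = (3/7)·K.
e_ss = 8/K_a = 7/15 ⇒ K_a = 120/7 ⇒ K = (120/7)/(3/7) = 40.

40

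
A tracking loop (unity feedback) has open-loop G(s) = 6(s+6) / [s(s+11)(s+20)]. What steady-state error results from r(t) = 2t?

One free integrator in G(s): this is a type 1 system.
K_v = lim_{s→0} s·G(s) = 6·6 / (11·20) = 9/55.
e_ss = 2/K_v = 2/(9/55) = 110/9.

110/9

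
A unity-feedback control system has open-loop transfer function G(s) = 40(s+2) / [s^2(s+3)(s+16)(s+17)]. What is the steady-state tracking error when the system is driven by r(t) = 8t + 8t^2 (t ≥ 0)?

G(s) has two factors of s in the denominator, so the system is type 2. By superposition:
  • 8t: tracked with zero error.
  • 8t^2: e_ss = 16/K_a with K_a=5/51 → 163.2.
Total e_ss = 163.2.

163.2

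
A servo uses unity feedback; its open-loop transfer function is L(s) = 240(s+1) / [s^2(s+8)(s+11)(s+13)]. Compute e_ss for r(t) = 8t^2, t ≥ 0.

1144/15

L(s) has two factors of s in the denominator, so the system is type 2.
K_a = lim_{s→0} s^2·L(s) = 240·1 / (8·11·13) = 30/143.
r(t) = 8t^2 gives R(s) = 16/s^3.
e_ss = 16/K_a = 16/(30/143) = 1144/15.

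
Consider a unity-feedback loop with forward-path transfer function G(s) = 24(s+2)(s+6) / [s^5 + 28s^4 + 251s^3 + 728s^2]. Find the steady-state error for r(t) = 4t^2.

Lowest-order denominator term is 728s^2, so the open loop has 2 poles at the origin → type 2 system.
K_a = lim_{s→0} s^2·G(s) = 24·2·6 / 728 = 36/91.
r(t) = 4t^2 gives R(s) = 8/s^3.
e_ss = 8/K_a = 8/(36/91) = 182/9.

182/9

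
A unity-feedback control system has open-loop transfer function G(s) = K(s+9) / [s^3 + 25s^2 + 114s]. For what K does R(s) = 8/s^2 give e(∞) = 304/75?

25

Lowest-order denominator term is 114s, so the open loop has 1 pole at the origin → type 1 system.
K_v = lim_{s→0} s·G(s) = K·9 / 114 = (3/38)·K.
e_ss = 8/K_v = 304/75 ⇒ K_v = 75/38 ⇒ K = (75/38)/(3/38) = 25.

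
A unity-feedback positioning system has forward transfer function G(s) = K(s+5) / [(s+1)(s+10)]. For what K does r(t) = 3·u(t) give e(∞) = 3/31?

G(s) has no factors of s in the denominator, so the system is type 0.
K_p = lim_{s→0} G(s) = K·5 / (1·10) = 0.5·K.
e_ss = 3/(1 + K_p) = 3/31 ⇒ 1 + 0.5·K = 31 ⇒ K = 60.

60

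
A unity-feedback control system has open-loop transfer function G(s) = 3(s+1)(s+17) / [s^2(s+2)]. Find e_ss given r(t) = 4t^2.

16/51

Two free integrators in G(s): this is a type 2 system.
K_a = lim_{s→0} s^2·G(s) = 3·1·17 / (2) = 25.5.
r(t) = 4t^2 gives R(s) = 8/s^3.
e_ss = 8/K_a = 8/25.5 = 16/51.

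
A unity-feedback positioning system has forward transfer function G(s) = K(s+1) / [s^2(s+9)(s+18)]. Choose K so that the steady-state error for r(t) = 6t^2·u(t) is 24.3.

G(s) has two factors of s in the denominator, so the system is type 2.
K_a = lim_{s→0} s^2·G(s) = K·1 / (9·18) = (1/162)·K.
e_ss = 12/K_a = 24.3 ⇒ K_a = 40/81 ⇒ K = (40/81)/(1/162) = 80.

80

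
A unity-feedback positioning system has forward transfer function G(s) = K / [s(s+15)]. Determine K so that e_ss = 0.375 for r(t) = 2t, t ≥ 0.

80

The open loop has one pole at the origin → type 1 system.
K_v = lim_{s→0} s·G(s) = K / (15) = (1/15)·K.
e_ss = 2/K_v = 0.375 ⇒ K_v = 16/3 ⇒ K = (16/3)/(1/15) = 80.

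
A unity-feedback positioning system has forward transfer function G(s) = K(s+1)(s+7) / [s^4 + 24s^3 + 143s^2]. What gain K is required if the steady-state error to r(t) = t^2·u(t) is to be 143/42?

The denominator has no term below 143s^2 — 2 poles at s=0, type 2.
K_a = lim_{s→0} s^2·G(s) = K·1·7 / 143 = (7/143)·K.
e_ss = 2/K_a = 143/42 ⇒ K_a = 84/143 ⇒ K = (84/143)/(7/143) = 12.

12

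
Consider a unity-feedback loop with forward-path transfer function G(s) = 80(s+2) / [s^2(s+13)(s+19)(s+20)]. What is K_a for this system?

Two free integrators in G(s): this is a type 2 system.
K_a = lim_{s→0} s^2·G(s) = 80·2 / (13·19·20) = 8/247.

8/247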